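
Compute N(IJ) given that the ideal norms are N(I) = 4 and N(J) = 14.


N(IJ) = N(I) * N(J)
= 4 * 14
= 56

56


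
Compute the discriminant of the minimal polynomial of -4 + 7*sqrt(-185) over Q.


The element -4 + 7*sqrt(-185) has minimal polynomial:
x^2 + 8*x + 9081
Discriminant = (8)^2 - 4*(9081)
= 64 - 36324
= -36260

-36260


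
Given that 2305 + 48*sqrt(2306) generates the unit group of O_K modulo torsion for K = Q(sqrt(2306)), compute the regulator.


epsilon = 2305 + 48*sqrt(2306)
= 4609.9998
R = ln(4609.9998)
= 8.4360

8.4360


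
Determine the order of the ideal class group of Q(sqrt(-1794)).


K = Q(sqrt(-1794)). d mod 4 = 2, so D = disc(K) = 4d = -7176
h(K) equals the number of primitive reduced positive-definite forms (a, b, c) = a*x^2 + b*x*y + c*y^2 with b^2 - 4ac = D,
where reduced means |b| <= a <= c, with b >= 0 whenever |b| = a or a = c, and primitive means gcd(a, b, c) = 1.
Reduced forces 3a^2 <= |D| = 7176, so 1 <= a <= 48; b must have the parity of D, and c = (b^2 - D)/(4a) must be an integer >= a.
Enumerate a = 1..48, b in [-a, a]:
  a=1: (1, 0, 1794)  [1]
  a=2: (2, 0, 897)  [1]
  a=3: (3, 0, 598)  [1]
  a=4: none
  a=5: (5, -2, 359), (5, 2, 359)  [2]
  a=6: (6, 0, 299)  [1]
  a=7..9: none
  a=10: (10, -8, 181), (10, 8, 181)  [2]
  a=11..12: none
  a=13: (13, 0, 138)  [1]
  a=14: none
  a=15: (15, -12, 122), (15, 12, 122)  [2]
  a=16: none
  a=17: (17, -10, 107), (17, 10, 107)  [2]
  a=18: none
  a=19: (19, -14, 97), (19, 14, 97)  [2]
  a=20..22: none
  a=23: (23, 0, 78)  [1]
  a=24: none
  a=25: (25, -18, 75), (25, 18, 75)  [2]
  a=26: (26, 0, 69)  [1]
  a=27..28: none
  a=29: (29, -4, 62), (29, 4, 62)  [2]
  a=30: (30, -12, 61), (30, 12, 61)  [2]
  a=31: (31, -4, 58), (31, 4, 58)  [2]
  a=32..33: none
  a=34: (34, -24, 57), (34, 24, 57)  [2]
  a=35..37: none
  a=38: (38, -24, 51), (38, 24, 51)  [2]
  a=39: (39, 0, 46)  [1]
  a=40: none
  a=41: (41, -32, 50), (41, 32, 50)  [2]
  a=42..48: none
Total reduced forms: 1 + 1 + 1 + 2 + 1 + 2 + 1 + 2 + 2 + 2 + 1 + 2 + 1 + 2 + 2 + 2 + 2 + 2 + 1 + 2 = 32
h = 32

32


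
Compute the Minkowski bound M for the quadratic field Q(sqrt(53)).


d = 53, d mod 4 = 1, so disc(K) = d = 53; |disc(K)| = 53
Real quadratic field, so n = 2, s = r2 = 0, r1 = 2
M = (n!/n^n) * (4/pi)^s * sqrt(|disc(K)|) = (2!/2^2) * (4/pi)^0 * sqrt(53)
= 0.5 * 1.000000 * 7.280110
= 3.6401

3.6401


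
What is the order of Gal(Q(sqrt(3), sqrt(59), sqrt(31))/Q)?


The 3 square roots of distinct primes are multiplicatively independent over Q,
so [K:Q] = 2^3 and Gal(K/Q) is isomorphic to (Z/2Z)^3.
|Gal| = 2^3 = 8

8


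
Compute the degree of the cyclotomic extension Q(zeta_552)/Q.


The degree equals Euler's totient phi(552).
552 = 2^3 * 3 * 23
phi(552) = 176

176


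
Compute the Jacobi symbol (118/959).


Compute (118/959) via quadratic reciprocity:
  pull out 2: (2/959) = +1  (since 959 mod 8 = 7)
  reciprocity: (59/959) -> -(959/59)
  reduce: (15/59)
  reciprocity: (15/59) -> -(59/15)
  reduce: (14/15)
  pull out 2: (2/15) = +1  (since 15 mod 8 = 7)
  reciprocity: (7/15) -> -(15/7)
  reduce: (1/7)
  (1/7) = 1
Product of signs = -1

-1


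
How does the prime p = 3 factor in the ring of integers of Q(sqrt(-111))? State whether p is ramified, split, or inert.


K = Q(sqrt(-111)). Since d mod 4 = 1, disc(K) = -111.
Check p | disc: -111 mod 3 = 0.
p divides disc, so p ramifies: (p) = P^2 with e=2, f=1, g=1.
Therefore p is ramified.

ramified


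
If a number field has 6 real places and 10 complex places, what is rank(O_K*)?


By Dirichlet's unit theorem:
rank = r1 + r2 - 1
= 6 + 10 - 1
= 15

15


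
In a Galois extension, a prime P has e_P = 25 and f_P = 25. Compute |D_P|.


|D_P| = e * f
= 25 * 25
= 625

625


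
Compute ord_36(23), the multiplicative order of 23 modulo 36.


We want ord_36(23), the smallest k >= 1 with 23^k = 1 mod 36.
n = 36 = 2^2 * 3^2, phi(36) = 12; the order divides phi(n).
Divisors of 12: 1, 2, 3, 4, 6, 12
Repeated squaring mod 36: 23^1 = 23, 23^2 = 25, 23^4 = 13, 23^8 = 25
Test divisors in increasing order:
  k=1: 23^1 = 23 mod 36
  k=2: 23^2 = 25 mod 36
  k=3: 23^3 = 25 * 23 = 35 mod 36
  k=4: 23^4 = 13 mod 36
  k=6: 23^6 = 13 * 25 = 1 mod 36  <- first divisor giving 1
Order = 6

6


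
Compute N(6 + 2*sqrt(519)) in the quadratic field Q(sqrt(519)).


N(a + b*sqrt(d)) = a^2 - d*b^2
= (6)^2 - (519)*(2)^2
= 36 - 2076
= -2040

-2040


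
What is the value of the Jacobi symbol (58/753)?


Compute (58/753) via quadratic reciprocity:
  pull out 2: (2/753) = +1  (since 753 mod 8 = 1)
  reciprocity: (29/753) -> +(753/29)
  reduce: (28/29)
  pull out 2: (2/29) = -1  (since 29 mod 8 = 5)
  pull out 2: (2/29) = -1  (since 29 mod 8 = 5)
  reciprocity: (7/29) -> +(29/7)
  reduce: (1/7)
  (1/7) = 1
Product of signs = 1

1


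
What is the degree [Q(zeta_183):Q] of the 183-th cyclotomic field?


The degree equals Euler's totient phi(183).
183 = 3 * 61
phi(183) = 120

120


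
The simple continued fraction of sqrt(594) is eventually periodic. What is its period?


Run the CF algorithm for sqrt(594).
a_0 = floor(sqrt(594)) = 24; set m_0=0, q_0=1.
Recurrence: m' = q*a - m,  q' = (d - m'^2)/q,  a' = floor((a_0 + m')/q').
  step 1: m=24, q=18, a=2
  step 2: m=12, q=25, a=1
  step 3: m=13, q=17, a=2
  step 4: m=21, q=9, a=5
  step 5: m=24, q=2, a=24
  step 6: m=24, q=9, a=5
  step 7: m=21, q=17, a=2
  step 8: m=13, q=25, a=1
  step 9: m=12, q=18, a=2
  step 10: m=24, q=1, a=48
a_10 = 2*a_0 = 48, so the period closes here.
sqrt(594) = [24; 2, 1, 2, 5, 24, 5, 2, 1, 2, 48]
Period length = 10

10


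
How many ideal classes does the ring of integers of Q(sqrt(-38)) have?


K = Q(sqrt(-38)). d mod 4 = 2, so D = disc(K) = 4d = -152
h(K) equals the number of primitive reduced positive-definite forms (a, b, c) = a*x^2 + b*x*y + c*y^2 with b^2 - 4ac = D,
where reduced means |b| <= a <= c, with b >= 0 whenever |b| = a or a = c, and primitive means gcd(a, b, c) = 1.
Reduced forces 3a^2 <= |D| = 152, so 1 <= a <= 7; b must have the parity of D, and c = (b^2 - D)/(4a) must be an integer >= a.
Enumerate a = 1..7, b in [-a, a]:
  a=1: (1, 0, 38)  [1]
  a=2: (2, 0, 19)  [1]
  a=3: (3, -2, 13), (3, 2, 13)  [2]
  a=4..5: none
  a=6: (6, -4, 7), (6, 4, 7)  [2]
  a=7: none
Total reduced forms: 1 + 1 + 2 + 2 = 6
h = 6

6


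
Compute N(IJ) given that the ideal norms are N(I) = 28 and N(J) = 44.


N(IJ) = N(I) * N(J)
= 28 * 44
= 1232

1232


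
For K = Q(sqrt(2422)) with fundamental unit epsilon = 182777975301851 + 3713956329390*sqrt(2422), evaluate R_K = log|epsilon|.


epsilon = 182777975301851 + 3713956329390*sqrt(2422)
= 3.6556e+14
R = ln(3.6556e+14)
= 33.5324

33.5324


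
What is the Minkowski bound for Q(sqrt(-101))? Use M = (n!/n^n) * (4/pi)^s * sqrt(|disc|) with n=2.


d = -101, d mod 4 = 3, so disc(K) = 4d = -404; |disc(K)| = 404
Imaginary quadratic field, so n = 2, s = r2 = 1, r1 = 0
M = (n!/n^n) * (4/pi)^s * sqrt(|disc(K)|) = (2!/2^2) * (4/pi)^1 * sqrt(404)
= 0.5 * 1.273240 * 20.099751
= 12.7959

12.7959


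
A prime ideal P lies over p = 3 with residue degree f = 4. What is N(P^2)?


N(P^a) = p^(a*f)
= 3^(2*4)
= 3^8
= 6561

6561


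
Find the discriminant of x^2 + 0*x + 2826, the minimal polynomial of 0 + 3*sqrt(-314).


The element 0 + 3*sqrt(-314) has minimal polynomial:
x^2 + 0*x + 2826
Discriminant = (0)^2 - 4*(2826)
= 0 - 11304
= -11304

-11304


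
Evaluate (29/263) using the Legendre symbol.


p = 263 is prime, so compute (29/263) with the reciprocity algorithm (Jacobi-symbol steps: pull out 2s via (2/n), flip via reciprocity, reduce):
  reciprocity: (29/263) -> +(263/29)
  reduce: (2/29)
  pull out 2: (2/29) = -1  (since 29 mod 8 = 5)
  (1/29) = 1
Product of signs = -1
(29/263) = -1

-1


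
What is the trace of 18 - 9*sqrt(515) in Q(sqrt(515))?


Tr(a + b*sqrt(d)) = (a + b*sqrt(d)) + (a - b*sqrt(d)) = 2a
= 2 * (18)
= 36

36


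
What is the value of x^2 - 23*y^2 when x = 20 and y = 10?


x^2 - d*y^2
= 20^2 - 23*10^2
= 400 - 2300
= -1900

-1900


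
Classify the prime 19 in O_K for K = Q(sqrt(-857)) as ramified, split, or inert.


K = Q(sqrt(-857)). Since d mod 4 = 3, disc(K) = -3428.
Check p | disc: -3428 mod 19 = 11.
p does not divide disc. Compute Legendre symbol (d/p):
17^((19-1)/2) mod 19 = 1
(d/p) = 1, so p splits: (p) = P*P' with e=1, f=1, g=2.
Therefore p is split.

split


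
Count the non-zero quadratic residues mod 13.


For prime p, the number of non-zero quadratic residues is (p-1)/2.
= (13-1)/2
= 6

6


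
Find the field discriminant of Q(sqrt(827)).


For K = Q(sqrt(d)) with d squarefree: disc(K) = d if d = 1 mod 4, and disc(K) = 4d if d = 2 or 3 mod 4.
Here d = 827, and d mod 4 = 3.
d = 3 mod 4, not 1 (O_K = Z[sqrt(d)]), so disc(K) = 4d = 4 * (827) = 3308

3308


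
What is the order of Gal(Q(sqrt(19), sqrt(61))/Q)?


The 2 square roots of distinct primes are multiplicatively independent over Q,
so [K:Q] = 2^2 and Gal(K/Q) is isomorphic to (Z/2Z)^2.
|Gal| = 2^2 = 4

4


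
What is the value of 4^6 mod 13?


p = 13 is prime and the exponent is (p-1)/2 = 6, so by Euler's criterion 4^6 = (4/13) = +1 or -1 mod 13.
Compute by square-and-multiply:
  6 = 4 + 2 (binary 110)
  Repeated squaring mod 13: 4^1 = 4, 4^2 = 3, 4^4 = 9
  4^6 = 4^4 * 4^2 = 9 * 3 mod 13
    9 * 3 = 27 = 1 mod 13
  4^6 = 1 mod 13
Result 1: 4 is a quadratic residue mod 13.
4^6 mod 13 = 1

1


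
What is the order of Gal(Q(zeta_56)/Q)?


|Gal(Q(zeta_56)/Q)| = phi(56)
= 24

24


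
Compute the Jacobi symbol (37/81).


Compute (37/81) via quadratic reciprocity:
  reciprocity: (37/81) -> +(81/37)
  reduce: (7/37)
  reciprocity: (7/37) -> +(37/7)
  reduce: (2/7)
  pull out 2: (2/7) = +1  (since 7 mod 8 = 7)
  (1/7) = 1
Product of signs = 1

1


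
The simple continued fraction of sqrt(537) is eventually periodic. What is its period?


Run the CF algorithm for sqrt(537).
a_0 = floor(sqrt(537)) = 23; set m_0=0, q_0=1.
Recurrence: m' = q*a - m,  q' = (d - m'^2)/q,  a' = floor((a_0 + m')/q').
  step 1: m=23, q=8, a=5
  step 2: m=17, q=31, a=1
  step 3: m=14, q=11, a=3
  step 4: m=19, q=16, a=2
  step 5: m=13, q=23, a=1
  step 6: m=10, q=19, a=1
  step 7: m=9, q=24, a=1
  step 8: m=15, q=13, a=2
  step 9: m=11, q=32, a=1
  step 10: m=21, q=3, a=14
  step 11: m=21, q=32, a=1
  step 12: m=11, q=13, a=2
  step 13: m=15, q=24, a=1
  step 14: m=9, q=19, a=1
  step 15: m=10, q=23, a=1
  step 16: m=13, q=16, a=2
  step 17: m=19, q=11, a=3
  step 18: m=14, q=31, a=1
  step 19: m=17, q=8, a=5
  step 20: m=23, q=1, a=46
a_20 = 2*a_0 = 46, so the period closes here.
sqrt(537) = [23; 5, 1, 3, 2, 1, 1, 1, 2, 1, 14, 1, 2, 1, 1, 1, 2, 3, 1, 5, 46]
Period length = 20

20


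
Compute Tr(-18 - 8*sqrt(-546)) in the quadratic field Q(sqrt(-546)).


Tr(a + b*sqrt(d)) = (a + b*sqrt(d)) + (a - b*sqrt(d)) = 2a
= 2 * (-18)
= -36

-36


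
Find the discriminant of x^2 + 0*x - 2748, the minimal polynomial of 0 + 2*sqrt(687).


The element 0 + 2*sqrt(687) has minimal polynomial:
x^2 + 0*x - 2748
Discriminant = (0)^2 - 4*(-2748)
= 0 + 10992
= 10992

10992


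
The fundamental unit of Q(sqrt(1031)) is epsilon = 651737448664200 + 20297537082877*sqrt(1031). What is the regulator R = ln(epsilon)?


epsilon = 651737448664200 + 20297537082877*sqrt(1031)
= 1.3035e+15
R = ln(1.3035e+15)
= 34.8038

34.8038


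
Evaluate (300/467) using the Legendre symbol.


p = 467 is prime, so compute (300/467) with the reciprocity algorithm (Jacobi-symbol steps: pull out 2s via (2/n), flip via reciprocity, reduce):
  pull out 2: (2/467) = -1  (since 467 mod 8 = 3)
  pull out 2: (2/467) = -1  (since 467 mod 8 = 3)
  reciprocity: (75/467) -> -(467/75)
  reduce: (17/75)
  reciprocity: (17/75) -> +(75/17)
  reduce: (7/17)
  reciprocity: (7/17) -> +(17/7)
  reduce: (3/7)
  reciprocity: (3/7) -> -(7/3)
  reduce: (1/3)
  (1/3) = 1
Product of signs = 1
(300/467) = 1

1


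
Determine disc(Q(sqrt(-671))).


For K = Q(sqrt(d)) with d squarefree: disc(K) = d if d = 1 mod 4, and disc(K) = 4d if d = 2 or 3 mod 4.
Here d = -671, and d mod 4 = 1.
d = 1 mod 4 (O_K = Z[(1+sqrt(d))/2]), so disc(K) = d = -671

-671


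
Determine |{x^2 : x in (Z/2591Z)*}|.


For prime p, the number of non-zero quadratic residues is (p-1)/2.
= (2591-1)/2
= 1295

1295


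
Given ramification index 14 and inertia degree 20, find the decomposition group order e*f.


|D_P| = e * f
= 14 * 20
= 280

280


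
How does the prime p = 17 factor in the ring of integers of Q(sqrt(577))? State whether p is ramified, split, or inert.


K = Q(sqrt(577)). Since d mod 4 = 1, disc(K) = 577.
Check p | disc: 577 mod 17 = 16.
p does not divide disc. Compute Legendre symbol (d/p):
16^((17-1)/2) mod 17 = 1
(d/p) = 1, so p splits: (p) = P*P' with e=1, f=1, g=2.
Therefore p is split.

split


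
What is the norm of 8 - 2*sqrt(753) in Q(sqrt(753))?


N(a + b*sqrt(d)) = a^2 - d*b^2
= (8)^2 - (753)*(-2)^2
= 64 - 3012
= -2948

-2948


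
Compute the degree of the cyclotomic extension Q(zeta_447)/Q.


The degree equals Euler's totient phi(447).
447 = 3 * 149
phi(447) = 296

296


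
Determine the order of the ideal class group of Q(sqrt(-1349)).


K = Q(sqrt(-1349)). d mod 4 = 3, so D = disc(K) = 4d = -5396
h(K) equals the number of primitive reduced positive-definite forms (a, b, c) = a*x^2 + b*x*y + c*y^2 with b^2 - 4ac = D,
where reduced means |b| <= a <= c, with b >= 0 whenever |b| = a or a = c, and primitive means gcd(a, b, c) = 1.
Reduced forces 3a^2 <= |D| = 5396, so 1 <= a <= 42; b must have the parity of D, and c = (b^2 - D)/(4a) must be an integer >= a.
Enumerate a = 1..42, b in [-a, a]:
  a=1: (1, 0, 1349)  [1]
  a=2: (2, 2, 675)  [1]
  a=3: (3, -2, 450), (3, 2, 450)  [2]
  a=4: none
  a=5: (5, -2, 270), (5, 2, 270)  [2]
  a=6: (6, -2, 225), (6, 2, 225)  [2]
  a=7: (7, -6, 194), (7, 6, 194)  [2]
  a=8: none
  a=9: (9, -2, 150), (9, 2, 150)  [2]
  a=10: (10, -2, 135), (10, 2, 135)  [2]
  a=11: (11, -4, 123), (11, 4, 123)  [2]
  a=12: none
  a=13: (13, -8, 105), (13, 8, 105)  [2]
  a=14: (14, -6, 97), (14, 6, 97)  [2]
  a=15: (15, -8, 91), (15, -2, 90), (15, 2, 90), (15, 8, 91)  [4]
  a=16..17: none
  a=18: (18, -2, 75), (18, 2, 75)  [2]
  a=19: (19, 0, 71)  [1]
  a=20: none
  a=21: (21, -20, 69), (21, -8, 65), (21, 8, 65), (21, 20, 69)  [4]
  a=22: (22, -18, 65), (22, 18, 65)  [2]
  a=23: (23, -20, 63), (23, 20, 63)  [2]
  a=24: none
  a=25: (25, -2, 54), (25, 2, 54)  [2]
  a=26: (26, -18, 55), (26, 18, 55)  [2]
  a=27: (27, -2, 50), (27, 2, 50)  [2]
  a=28..29: none
  a=30: (30, -22, 49), (30, -2, 45), (30, 2, 45), (30, 22, 49)  [4]
  a=31..32: none
  a=33: (33, -26, 46), (33, -4, 41), (33, 4, 41), (33, 26, 46)  [4]
  a=34: none
  a=35: (35, -22, 42), (35, -8, 39), (35, 8, 39), (35, 22, 42)  [4]
  a=36..37: none
  a=38: (38, 38, 45)  [1]
  a=39: (39, -34, 42), (39, 34, 42)  [2]
  a=40..42: none
Total reduced forms: 1 + 1 + 2 + 2 + 2 + 2 + 2 + 2 + 2 + 2 + 2 + 4 + 2 + 1 + 4 + 2 + 2 + 2 + 2 + 2 + 4 + 4 + 4 + 1 + 2 = 56
h = 56

56


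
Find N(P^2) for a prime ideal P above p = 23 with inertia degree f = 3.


N(P^a) = p^(a*f)
= 23^(2*3)
= 23^6
= 148035889

148035889


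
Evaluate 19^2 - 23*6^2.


x^2 - d*y^2
= 19^2 - 23*6^2
= 361 - 828
= -467

-467


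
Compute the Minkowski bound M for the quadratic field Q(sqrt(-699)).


d = -699, d mod 4 = 1, so disc(K) = d = -699; |disc(K)| = 699
Imaginary quadratic field, so n = 2, s = r2 = 1, r1 = 0
M = (n!/n^n) * (4/pi)^s * sqrt(|disc(K)|) = (2!/2^2) * (4/pi)^1 * sqrt(699)
= 0.5 * 1.273240 * 26.438608
= 16.8313

16.8313


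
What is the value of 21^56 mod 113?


p = 113 is prime and the exponent is (p-1)/2 = 56, so by Euler's criterion 21^56 = (21/113) = +1 or -1 mod 113.
Compute by square-and-multiply:
  56 = 32 + 16 + 8 (binary 111000)
  Repeated squaring mod 113: 21^1 = 21, 21^2 = 102, 21^4 = 8, 21^8 = 64, 21^16 = 28, 21^32 = 106
  21^56 = 21^32 * 21^16 * 21^8 = 106 * 28 * 64 mod 113
    106 * 28 = 2968 = 30 mod 113
    30 * 64 = 1920 = 112 mod 113
  21^56 = 112 mod 113
Result 112 = p - 1 = -1 mod 113: 21 is a quadratic non-residue mod 113. As a residue in [0, p-1] the value is 112.
21^56 mod 113 = 112

112


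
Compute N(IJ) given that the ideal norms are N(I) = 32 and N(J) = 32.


N(IJ) = N(I) * N(J)
= 32 * 32
= 1024

1024


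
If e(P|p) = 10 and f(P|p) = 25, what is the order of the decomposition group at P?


|D_P| = e * f
= 10 * 25
= 250

250


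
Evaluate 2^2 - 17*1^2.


x^2 - d*y^2
= 2^2 - 17*1^2
= 4 - 17
= -13

-13


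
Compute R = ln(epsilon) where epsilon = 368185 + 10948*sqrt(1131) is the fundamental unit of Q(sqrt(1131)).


epsilon = 368185 + 10948*sqrt(1131)
= 736370.0000
R = ln(736370.0000)
= 13.5095

13.5095


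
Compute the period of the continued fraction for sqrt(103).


Run the CF algorithm for sqrt(103).
a_0 = floor(sqrt(103)) = 10; set m_0=0, q_0=1.
Recurrence: m' = q*a - m,  q' = (d - m'^2)/q,  a' = floor((a_0 + m')/q').
  step 1: m=10, q=3, a=6
  step 2: m=8, q=13, a=1
  step 3: m=5, q=6, a=2
  step 4: m=7, q=9, a=1
  step 5: m=2, q=11, a=1
  step 6: m=9, q=2, a=9
  step 7: m=9, q=11, a=1
  step 8: m=2, q=9, a=1
  step 9: m=7, q=6, a=2
  step 10: m=5, q=13, a=1
  step 11: m=8, q=3, a=6
  step 12: m=10, q=1, a=20
a_12 = 2*a_0 = 20, so the period closes here.
sqrt(103) = [10; 6, 1, 2, 1, 1, 9, 1, 1, 2, 1, 6, 20]
Period length = 12

12


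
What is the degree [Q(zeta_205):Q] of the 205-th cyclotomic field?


The degree equals Euler's totient phi(205).
205 = 5 * 41
phi(205) = 160

160


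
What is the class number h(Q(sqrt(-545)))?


K = Q(sqrt(-545)). d mod 4 = 3, so D = disc(K) = 4d = -2180
h(K) equals the number of primitive reduced positive-definite forms (a, b, c) = a*x^2 + b*x*y + c*y^2 with b^2 - 4ac = D,
where reduced means |b| <= a <= c, with b >= 0 whenever |b| = a or a = c, and primitive means gcd(a, b, c) = 1.
Reduced forces 3a^2 <= |D| = 2180, so 1 <= a <= 26; b must have the parity of D, and c = (b^2 - D)/(4a) must be an integer >= a.
Enumerate a = 1..26, b in [-a, a]:
  a=1: (1, 0, 545)  [1]
  a=2: (2, 2, 273)  [1]
  a=3: (3, -2, 182), (3, 2, 182)  [2]
  a=4: none
  a=5: (5, 0, 109)  [1]
  a=6: (6, -2, 91), (6, 2, 91)  [2]
  a=7: (7, -2, 78), (7, 2, 78)  [2]
  a=8: none
  a=9: (9, -4, 61), (9, 4, 61)  [2]
  a=10: (10, 10, 57)  [1]
  a=11: (11, -8, 51), (11, 8, 51)  [2]
  a=12: none
  a=13: (13, -2, 42), (13, 2, 42)  [2]
  a=14: (14, -2, 39), (14, 2, 39)  [2]
  a=15: (15, -10, 38), (15, 10, 38)  [2]
  a=16: none
  a=17: (17, -8, 33), (17, 8, 33)  [2]
  a=18: (18, -14, 33), (18, 14, 33)  [2]
  a=19: (19, -10, 30), (19, 10, 30)  [2]
  a=20: none
  a=21: (21, -16, 29), (21, -2, 26), (21, 2, 26), (21, 16, 29)  [4]
  a=22: (22, -14, 27), (22, 14, 27)  [2]
  a=23..26: none
Total reduced forms: 1 + 1 + 2 + 1 + 2 + 2 + 2 + 1 + 2 + 2 + 2 + 2 + 2 + 2 + 2 + 4 + 2 = 32
h = 32

32


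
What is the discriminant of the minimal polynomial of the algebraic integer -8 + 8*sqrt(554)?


The element -8 + 8*sqrt(554) has minimal polynomial:
x^2 + 16*x - 35392
Discriminant = (16)^2 - 4*(-35392)
= 256 + 141568
= 141824

141824


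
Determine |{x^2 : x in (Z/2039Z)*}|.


For prime p, the number of non-zero quadratic residues is (p-1)/2.
= (2039-1)/2
= 1019

1019


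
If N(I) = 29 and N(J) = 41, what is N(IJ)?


N(IJ) = N(I) * N(J)
= 29 * 41
= 1189

1189


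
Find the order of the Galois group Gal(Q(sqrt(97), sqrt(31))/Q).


The 2 square roots of distinct primes are multiplicatively independent over Q,
so [K:Q] = 2^2 and Gal(K/Q) is isomorphic to (Z/2Z)^2.
|Gal| = 2^2 = 4

4


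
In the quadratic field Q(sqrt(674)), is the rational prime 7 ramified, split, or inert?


K = Q(sqrt(674)). Since d mod 4 = 2, disc(K) = 2696.
Check p | disc: 2696 mod 7 = 1.
p does not divide disc. Compute Legendre symbol (d/p):
2^((7-1)/2) mod 7 = 1
(d/p) = 1, so p splits: (p) = P*P' with e=1, f=1, g=2.
Therefore p is split.

split


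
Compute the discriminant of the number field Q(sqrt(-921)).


For K = Q(sqrt(d)) with d squarefree: disc(K) = d if d = 1 mod 4, and disc(K) = 4d if d = 2 or 3 mod 4.
Here d = -921, and d mod 4 = 3.
d = 3 mod 4, not 1 (O_K = Z[sqrt(d)]), so disc(K) = 4d = 4 * (-921) = -3684

-3684


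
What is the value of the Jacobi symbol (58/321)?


Compute (58/321) via quadratic reciprocity:
  pull out 2: (2/321) = +1  (since 321 mod 8 = 1)
  reciprocity: (29/321) -> +(321/29)
  reduce: (2/29)
  pull out 2: (2/29) = -1  (since 29 mod 8 = 5)
  (1/29) = 1
Product of signs = -1

-1


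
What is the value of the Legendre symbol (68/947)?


p = 947 is prime, so compute (68/947) with the reciprocity algorithm (Jacobi-symbol steps: pull out 2s via (2/n), flip via reciprocity, reduce):
  pull out 2: (2/947) = -1  (since 947 mod 8 = 3)
  pull out 2: (2/947) = -1  (since 947 mod 8 = 3)
  reciprocity: (17/947) -> +(947/17)
  reduce: (12/17)
  pull out 2: (2/17) = +1  (since 17 mod 8 = 1)
  pull out 2: (2/17) = +1  (since 17 mod 8 = 1)
  reciprocity: (3/17) -> +(17/3)
  reduce: (2/3)
  pull out 2: (2/3) = -1  (since 3 mod 8 = 3)
  (1/3) = 1
Product of signs = -1
(68/947) = -1

-1


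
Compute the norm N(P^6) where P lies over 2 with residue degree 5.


N(P^a) = p^(a*f)
= 2^(6*5)
= 2^30
= 1073741824

1073741824


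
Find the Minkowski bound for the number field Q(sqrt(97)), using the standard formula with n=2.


d = 97, d mod 4 = 1, so disc(K) = d = 97; |disc(K)| = 97
Real quadratic field, so n = 2, s = r2 = 0, r1 = 2
M = (n!/n^n) * (4/pi)^s * sqrt(|disc(K)|) = (2!/2^2) * (4/pi)^0 * sqrt(97)
= 0.5 * 1.000000 * 9.848858
= 4.9244

4.9244


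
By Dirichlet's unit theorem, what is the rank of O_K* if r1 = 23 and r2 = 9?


By Dirichlet's unit theorem:
rank = r1 + r2 - 1
= 23 + 9 - 1
= 31

31


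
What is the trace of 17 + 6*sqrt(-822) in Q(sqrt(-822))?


Tr(a + b*sqrt(d)) = (a + b*sqrt(d)) + (a - b*sqrt(d)) = 2a
= 2 * (17)
= 34

34


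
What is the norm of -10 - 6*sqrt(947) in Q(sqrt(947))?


N(a + b*sqrt(d)) = a^2 - d*b^2
= (-10)^2 - (947)*(-6)^2
= 100 - 34092
= -33992

-33992


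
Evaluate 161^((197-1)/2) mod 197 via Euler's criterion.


p = 197 is prime and the exponent is (p-1)/2 = 98, so by Euler's criterion 161^98 = (161/197) = +1 or -1 mod 197.
Compute by square-and-multiply:
  98 = 64 + 32 + 2 (binary 1100010)
  Repeated squaring mod 197: 161^1 = 161, 161^2 = 114, 161^4 = 191, 161^8 = 36, 161^16 = 114, 161^32 = 191, 161^64 = 36
  161^98 = 161^64 * 161^32 * 161^2 = 36 * 191 * 114 mod 197
    36 * 191 = 6876 = 178 mod 197
    178 * 114 = 20292 = 1 mod 197
  161^98 = 1 mod 197
Result 1: 161 is a quadratic residue mod 197.
161^98 mod 197 = 1

1


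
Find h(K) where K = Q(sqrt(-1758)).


K = Q(sqrt(-1758)). d mod 4 = 2, so D = disc(K) = 4d = -7032
h(K) equals the number of primitive reduced positive-definite forms (a, b, c) = a*x^2 + b*x*y + c*y^2 with b^2 - 4ac = D,
where reduced means |b| <= a <= c, with b >= 0 whenever |b| = a or a = c, and primitive means gcd(a, b, c) = 1.
Reduced forces 3a^2 <= |D| = 7032, so 1 <= a <= 48; b must have the parity of D, and c = (b^2 - D)/(4a) must be an integer >= a.
Enumerate a = 1..48, b in [-a, a]:
  a=1: (1, 0, 1758)  [1]
  a=2: (2, 0, 879)  [1]
  a=3: (3, 0, 586)  [1]
  a=4..5: none
  a=6: (6, 0, 293)  [1]
  a=7..12: none
  a=13: (13, -12, 138), (13, 12, 138)  [2]
  a=14..18: none
  a=19: (19, -6, 93), (19, 6, 93)  [2]
  a=20..22: none
  a=23: (23, -12, 78), (23, 12, 78)  [2]
  a=24..25: none
  a=26: (26, -12, 69), (26, 12, 69)  [2]
  a=27..30: none
  a=31: (31, -6, 57), (31, 6, 57)  [2]
  a=32..37: none
  a=38: (38, -32, 53), (38, 32, 53)  [2]
  a=39: (39, -12, 46), (39, 12, 46)  [2]
  a=40: none
  a=41: (41, -26, 47), (41, 26, 47)  [2]
  a=42..48: none
Total reduced forms: 1 + 1 + 1 + 1 + 2 + 2 + 2 + 2 + 2 + 2 + 2 + 2 = 20
h = 20

20


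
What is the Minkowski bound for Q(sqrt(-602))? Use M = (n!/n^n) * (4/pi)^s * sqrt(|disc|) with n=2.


d = -602, d mod 4 = 2, so disc(K) = 4d = -2408; |disc(K)| = 2408
Imaginary quadratic field, so n = 2, s = r2 = 1, r1 = 0
M = (n!/n^n) * (4/pi)^s * sqrt(|disc(K)|) = (2!/2^2) * (4/pi)^1 * sqrt(2408)
= 0.5 * 1.273240 * 49.071377
= 31.2398

31.2398


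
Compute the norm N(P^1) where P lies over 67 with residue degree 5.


N(P^a) = p^(a*f)
= 67^(1*5)
= 67^5
= 1350125107

1350125107


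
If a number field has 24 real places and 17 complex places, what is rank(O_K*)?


By Dirichlet's unit theorem:
rank = r1 + r2 - 1
= 24 + 17 - 1
= 40

40


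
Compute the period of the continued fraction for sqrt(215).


Run the CF algorithm for sqrt(215).
a_0 = floor(sqrt(215)) = 14; set m_0=0, q_0=1.
Recurrence: m' = q*a - m,  q' = (d - m'^2)/q,  a' = floor((a_0 + m')/q').
  step 1: m=14, q=19, a=1
  step 2: m=5, q=10, a=1
  step 3: m=5, q=19, a=1
  step 4: m=14, q=1, a=28
a_4 = 2*a_0 = 28, so the period closes here.
sqrt(215) = [14; 1, 1, 1, 28]
Period length = 4

4


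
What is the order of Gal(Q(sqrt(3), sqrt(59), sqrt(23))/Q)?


The 3 square roots of distinct primes are multiplicatively independent over Q,
so [K:Q] = 2^3 and Gal(K/Q) is isomorphic to (Z/2Z)^3.
|Gal| = 2^3 = 8

8


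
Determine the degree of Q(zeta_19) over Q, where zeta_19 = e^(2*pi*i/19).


The degree equals Euler's totient phi(19).
19 = 19
phi(19) = 18

18


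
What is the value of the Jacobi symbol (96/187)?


Compute (96/187) via quadratic reciprocity:
  pull out 2: (2/187) = -1  (since 187 mod 8 = 3)
  pull out 2: (2/187) = -1  (since 187 mod 8 = 3)
  pull out 2: (2/187) = -1  (since 187 mod 8 = 3)
  pull out 2: (2/187) = -1  (since 187 mod 8 = 3)
  pull out 2: (2/187) = -1  (since 187 mod 8 = 3)
  reciprocity: (3/187) -> -(187/3)
  reduce: (1/3)
  (1/3) = 1
Product of signs = 1

1


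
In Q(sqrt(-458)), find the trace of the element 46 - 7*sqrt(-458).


Tr(a + b*sqrt(d)) = (a + b*sqrt(d)) + (a - b*sqrt(d)) = 2a
= 2 * (46)
= 92

92


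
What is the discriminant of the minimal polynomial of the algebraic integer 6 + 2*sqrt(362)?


The element 6 + 2*sqrt(362) has minimal polynomial:
x^2 - 12*x - 1412
Discriminant = (-12)^2 - 4*(-1412)
= 144 + 5648
= 5792

5792


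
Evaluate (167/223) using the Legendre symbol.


p = 223 is prime, so compute (167/223) with the reciprocity algorithm (Jacobi-symbol steps: pull out 2s via (2/n), flip via reciprocity, reduce):
  reciprocity: (167/223) -> -(223/167)
  reduce: (56/167)
  pull out 2: (2/167) = +1  (since 167 mod 8 = 7)
  pull out 2: (2/167) = +1  (since 167 mod 8 = 7)
  pull out 2: (2/167) = +1  (since 167 mod 8 = 7)
  reciprocity: (7/167) -> -(167/7)
  reduce: (6/7)
  pull out 2: (2/7) = +1  (since 7 mod 8 = 7)
  reciprocity: (3/7) -> -(7/3)
  reduce: (1/3)
  (1/3) = 1
Product of signs = -1
(167/223) = -1

-1


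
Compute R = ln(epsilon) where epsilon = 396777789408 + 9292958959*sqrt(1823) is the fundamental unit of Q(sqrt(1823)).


epsilon = 396777789408 + 9292958959*sqrt(1823)
= 7.9356e+11
R = ln(7.9356e+11)
= 27.3998

27.3998


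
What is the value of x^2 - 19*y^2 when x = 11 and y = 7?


x^2 - d*y^2
= 11^2 - 19*7^2
= 121 - 931
= -810

-810


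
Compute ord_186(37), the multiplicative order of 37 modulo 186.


We want ord_186(37), the smallest k >= 1 with 37^k = 1 mod 186.
n = 186 = 2 * 3 * 31, phi(186) = 60; the order divides phi(n).
Divisors of 60: 1, 2, 3, 4, 5, 6, 10, 12, 15, 20, 30, 60
Repeated squaring mod 186: 37^1 = 37, 37^2 = 67, 37^4 = 25, 37^8 = 67, 37^16 = 25, 37^32 = 67
Test divisors in increasing order:
  k=1: 37^1 = 37 mod 186
  k=2: 37^2 = 67 mod 186
  k=3: 37^3 = 67 * 37 = 61 mod 186
  k=4: 37^4 = 25 mod 186
  k=5: 37^5 = 25 * 37 = 181 mod 186
  k=6: 37^6 = 25 * 67 = 1 mod 186  <- first divisor giving 1
Order = 6

6


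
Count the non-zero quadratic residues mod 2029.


For prime p, the number of non-zero quadratic residues is (p-1)/2.
= (2029-1)/2
= 1014

1014


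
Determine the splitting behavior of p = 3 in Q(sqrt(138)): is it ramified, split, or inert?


K = Q(sqrt(138)). Since d mod 4 = 2, disc(K) = 552.
Check p | disc: 552 mod 3 = 0.
p divides disc, so p ramifies: (p) = P^2 with e=2, f=1, g=1.
Therefore p is ramified.

ramified


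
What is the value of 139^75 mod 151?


p = 151 is prime and the exponent is (p-1)/2 = 75, so by Euler's criterion 139^75 = (139/151) = +1 or -1 mod 151.
Compute by square-and-multiply:
  75 = 64 + 8 + 2 + 1 (binary 1001011)
  Repeated squaring mod 151: 139^1 = 139, 139^2 = 144, 139^4 = 49, 139^8 = 136, 139^16 = 74, 139^32 = 40, 139^64 = 90
  139^75 = 139^64 * 139^8 * 139^2 * 139^1 = 90 * 136 * 144 * 139 mod 151
    90 * 136 = 12240 = 9 mod 151
    9 * 144 = 1296 = 88 mod 151
    88 * 139 = 12232 = 1 mod 151
  139^75 = 1 mod 151
Result 1: 139 is a quadratic residue mod 151.
139^75 mod 151 = 1

1


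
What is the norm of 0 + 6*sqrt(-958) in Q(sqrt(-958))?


N(a + b*sqrt(d)) = a^2 - d*b^2
= (0)^2 - (-958)*(6)^2
= 0 + 34488
= 34488

34488


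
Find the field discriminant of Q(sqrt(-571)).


For K = Q(sqrt(d)) with d squarefree: disc(K) = d if d = 1 mod 4, and disc(K) = 4d if d = 2 or 3 mod 4.
Here d = -571, and d mod 4 = 1.
d = 1 mod 4 (O_K = Z[(1+sqrt(d))/2]), so disc(K) = d = -571

-571


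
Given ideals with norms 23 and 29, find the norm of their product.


N(IJ) = N(I) * N(J)
= 23 * 29
= 667

667


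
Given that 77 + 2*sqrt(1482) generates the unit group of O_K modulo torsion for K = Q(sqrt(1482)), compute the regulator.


epsilon = 77 + 2*sqrt(1482)
= 153.9935
R = ln(153.9935)
= 5.0369

5.0369


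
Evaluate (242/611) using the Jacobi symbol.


Compute (242/611) via quadratic reciprocity:
  pull out 2: (2/611) = -1  (since 611 mod 8 = 3)
  reciprocity: (121/611) -> +(611/121)
  reduce: (6/121)
  pull out 2: (2/121) = +1  (since 121 mod 8 = 1)
  reciprocity: (3/121) -> +(121/3)
  reduce: (1/3)
  (1/3) = 1
Product of signs = -1

-1


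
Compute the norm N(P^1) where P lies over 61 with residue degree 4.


N(P^a) = p^(a*f)
= 61^(1*4)
= 61^4
= 13845841

13845841


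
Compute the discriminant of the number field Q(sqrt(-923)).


For K = Q(sqrt(d)) with d squarefree: disc(K) = d if d = 1 mod 4, and disc(K) = 4d if d = 2 or 3 mod 4.
Here d = -923, and d mod 4 = 1.
d = 1 mod 4 (O_K = Z[(1+sqrt(d))/2]), so disc(K) = d = -923

-923


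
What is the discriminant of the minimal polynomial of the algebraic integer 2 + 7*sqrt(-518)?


The element 2 + 7*sqrt(-518) has minimal polynomial:
x^2 - 4*x + 25386
Discriminant = (-4)^2 - 4*(25386)
= 16 - 101544
= -101528

-101528


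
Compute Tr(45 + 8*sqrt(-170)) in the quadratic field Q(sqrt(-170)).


Tr(a + b*sqrt(d)) = (a + b*sqrt(d)) + (a - b*sqrt(d)) = 2a
= 2 * (45)
= 90

90


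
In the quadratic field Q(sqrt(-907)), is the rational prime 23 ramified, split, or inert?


K = Q(sqrt(-907)). Since d mod 4 = 1, disc(K) = -907.
Check p | disc: -907 mod 23 = 13.
p does not divide disc. Compute Legendre symbol (d/p):
13^((23-1)/2) mod 23 = 1
(d/p) = 1, so p splits: (p) = P*P' with e=1, f=1, g=2.
Therefore p is split.

split


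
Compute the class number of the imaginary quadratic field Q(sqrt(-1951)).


K = Q(sqrt(-1951)). d mod 4 = 1, so D = disc(K) = d = -1951
h(K) equals the number of primitive reduced positive-definite forms (a, b, c) = a*x^2 + b*x*y + c*y^2 with b^2 - 4ac = D,
where reduced means |b| <= a <= c, with b >= 0 whenever |b| = a or a = c, and primitive means gcd(a, b, c) = 1.
Reduced forces 3a^2 <= |D| = 1951, so 1 <= a <= 25; b must have the parity of D, and c = (b^2 - D)/(4a) must be an integer >= a.
Enumerate a = 1..25, b in [-a, a]:
  a=1: (1, 1, 488)  [1]
  a=2: (2, -1, 244), (2, 1, 244)  [2]
  a=3: none
  a=4: (4, -1, 122), (4, 1, 122)  [2]
  a=5: (5, -3, 98), (5, 3, 98)  [2]
  a=6: none
  a=7: (7, -3, 70), (7, 3, 70)  [2]
  a=8: (8, -1, 61), (8, 1, 61)  [2]
  a=9: none
  a=10: (10, -7, 50), (10, -3, 49), (10, 3, 49), (10, 7, 50)  [4]
  a=11..12: none
  a=13: (13, -5, 38), (13, 5, 38)  [2]
  a=14: (14, -11, 37), (14, -3, 35), (14, 3, 35), (14, 11, 37)  [4]
  a=15: none
  a=16: (16, -15, 34), (16, 15, 34)  [2]
  a=17: (17, -15, 32), (17, 15, 32)  [2]
  a=18: none
  a=19: (19, -5, 26), (19, 5, 26)  [2]
  a=20: (20, -17, 28), (20, -7, 25), (20, 7, 25), (20, 17, 28)  [4]
  a=21..22: none
  a=23: (23, -21, 26), (23, 21, 26)  [2]
  a=24..25: none
Total reduced forms: 1 + 2 + 2 + 2 + 2 + 2 + 4 + 2 + 4 + 2 + 2 + 2 + 4 + 2 = 33
h = 33

33


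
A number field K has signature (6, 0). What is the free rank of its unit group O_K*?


By Dirichlet's unit theorem:
rank = r1 + r2 - 1
= 6 + 0 - 1
= 5

5


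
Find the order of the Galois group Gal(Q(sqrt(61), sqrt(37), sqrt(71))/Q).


The 3 square roots of distinct primes are multiplicatively independent over Q,
so [K:Q] = 2^3 and Gal(K/Q) is isomorphic to (Z/2Z)^3.
|Gal| = 2^3 = 8

8


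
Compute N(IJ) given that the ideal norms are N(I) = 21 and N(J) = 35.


N(IJ) = N(I) * N(J)
= 21 * 35
= 735

735


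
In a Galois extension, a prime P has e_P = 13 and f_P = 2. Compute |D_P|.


|D_P| = e * f
= 13 * 2
= 26

26


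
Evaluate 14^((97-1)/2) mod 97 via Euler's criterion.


p = 97 is prime and the exponent is (p-1)/2 = 48, so by Euler's criterion 14^48 = (14/97) = +1 or -1 mod 97.
Compute by square-and-multiply:
  48 = 32 + 16 (binary 110000)
  Repeated squaring mod 97: 14^1 = 14, 14^2 = 2, 14^4 = 4, 14^8 = 16, 14^16 = 62, 14^32 = 61
  14^48 = 14^32 * 14^16 = 61 * 62 mod 97
    61 * 62 = 3782 = 96 mod 97
  14^48 = 96 mod 97
Result 96 = p - 1 = -1 mod 97: 14 is a quadratic non-residue mod 97. As a residue in [0, p-1] the value is 96.
14^48 mod 97 = 96

96


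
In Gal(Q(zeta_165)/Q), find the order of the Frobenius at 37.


The Frobenius at p in Gal(Q(zeta_n)/Q) = (Z/nZ)* is the class of p, so its order is ord_165(37), the smallest k >= 1 with 37^k = 1 mod 165.
n = 165 = 3 * 5 * 11, phi(165) = 80; the order divides phi(n).
Divisors of 80: 1, 2, 4, 5, 8, 10, 16, 20, 40, 80
Repeated squaring mod 165: 37^1 = 37, 37^2 = 49, 37^4 = 91, 37^8 = 31, 37^16 = 136, 37^32 = 16, 37^64 = 91
Test divisors in increasing order:
  k=1: 37^1 = 37 mod 165
  k=2: 37^2 = 49 mod 165
  k=4: 37^4 = 91 mod 165
  k=5: 37^5 = 91 * 37 = 67 mod 165
  k=8: 37^8 = 31 mod 165
  k=10: 37^10 = 31 * 49 = 34 mod 165
  k=16: 37^16 = 136 mod 165
  k=20: 37^20 = 136 * 91 = 1 mod 165  <- first divisor giving 1
Order = 20

20


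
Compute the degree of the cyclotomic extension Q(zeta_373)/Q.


The degree equals Euler's totient phi(373).
373 = 373
phi(373) = 372

372


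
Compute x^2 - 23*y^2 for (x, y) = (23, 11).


x^2 - d*y^2
= 23^2 - 23*11^2
= 529 - 2783
= -2254

-2254


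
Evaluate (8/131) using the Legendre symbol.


p = 131 is prime, so compute (8/131) with the reciprocity algorithm (Jacobi-symbol steps: pull out 2s via (2/n), flip via reciprocity, reduce):
  pull out 2: (2/131) = -1  (since 131 mod 8 = 3)
  pull out 2: (2/131) = -1  (since 131 mod 8 = 3)
  pull out 2: (2/131) = -1  (since 131 mod 8 = 3)
  (1/131) = 1
Product of signs = -1
(8/131) = -1

-1


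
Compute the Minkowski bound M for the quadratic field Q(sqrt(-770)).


d = -770, d mod 4 = 2, so disc(K) = 4d = -3080; |disc(K)| = 3080
Imaginary quadratic field, so n = 2, s = r2 = 1, r1 = 0
M = (n!/n^n) * (4/pi)^s * sqrt(|disc(K)|) = (2!/2^2) * (4/pi)^1 * sqrt(3080)
= 0.5 * 1.273240 * 55.497748
= 35.3310

35.3310


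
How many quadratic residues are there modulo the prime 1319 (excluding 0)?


For prime p, the number of non-zero quadratic residues is (p-1)/2.
= (1319-1)/2
= 659

659


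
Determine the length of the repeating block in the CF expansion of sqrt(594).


Run the CF algorithm for sqrt(594).
a_0 = floor(sqrt(594)) = 24; set m_0=0, q_0=1.
Recurrence: m' = q*a - m,  q' = (d - m'^2)/q,  a' = floor((a_0 + m')/q').
  step 1: m=24, q=18, a=2
  step 2: m=12, q=25, a=1
  step 3: m=13, q=17, a=2
  step 4: m=21, q=9, a=5
  step 5: m=24, q=2, a=24
  step 6: m=24, q=9, a=5
  step 7: m=21, q=17, a=2
  step 8: m=13, q=25, a=1
  step 9: m=12, q=18, a=2
  step 10: m=24, q=1, a=48
a_10 = 2*a_0 = 48, so the period closes here.
sqrt(594) = [24; 2, 1, 2, 5, 24, 5, 2, 1, 2, 48]
Period length = 10

10


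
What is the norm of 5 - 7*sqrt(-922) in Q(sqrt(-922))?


N(a + b*sqrt(d)) = a^2 - d*b^2
= (5)^2 - (-922)*(-7)^2
= 25 + 45178
= 45203

45203


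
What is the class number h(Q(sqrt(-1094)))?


K = Q(sqrt(-1094)). d mod 4 = 2, so D = disc(K) = 4d = -4376
h(K) equals the number of primitive reduced positive-definite forms (a, b, c) = a*x^2 + b*x*y + c*y^2 with b^2 - 4ac = D,
where reduced means |b| <= a <= c, with b >= 0 whenever |b| = a or a = c, and primitive means gcd(a, b, c) = 1.
Reduced forces 3a^2 <= |D| = 4376, so 1 <= a <= 38; b must have the parity of D, and c = (b^2 - D)/(4a) must be an integer >= a.
Enumerate a = 1..38, b in [-a, a]:
  a=1: (1, 0, 1094)  [1]
  a=2: (2, 0, 547)  [1]
  a=3: (3, -2, 365), (3, 2, 365)  [2]
  a=4: none
  a=5: (5, -2, 219), (5, 2, 219)  [2]
  a=6: (6, -4, 183), (6, 4, 183)  [2]
  a=7..8: none
  a=9: (9, -4, 122), (9, 4, 122)  [2]
  a=10: (10, -8, 111), (10, 8, 111)  [2]
  a=11..14: none
  a=15: (15, -8, 74), (15, -2, 73), (15, 2, 73), (15, 8, 74)  [4]
  a=16..17: none
  a=18: (18, -4, 61), (18, 4, 61)  [2]
  a=19..24: none
  a=25: (25, -18, 47), (25, 18, 47)  [2]
  a=26: none
  a=27: (27, -22, 45), (27, 22, 45)  [2]
  a=28..29: none
  a=30: (30, -28, 43), (30, -8, 37), (30, 8, 37), (30, 28, 43)  [4]
  a=31..38: none
Total reduced forms: 1 + 1 + 2 + 2 + 2 + 2 + 2 + 4 + 2 + 2 + 2 + 4 = 26
h = 26

26


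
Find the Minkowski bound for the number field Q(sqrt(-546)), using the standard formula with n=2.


d = -546, d mod 4 = 2, so disc(K) = 4d = -2184; |disc(K)| = 2184
Imaginary quadratic field, so n = 2, s = r2 = 1, r1 = 0
M = (n!/n^n) * (4/pi)^s * sqrt(|disc(K)|) = (2!/2^2) * (4/pi)^1 * sqrt(2184)
= 0.5 * 1.273240 * 46.733286
= 29.7513

29.7513


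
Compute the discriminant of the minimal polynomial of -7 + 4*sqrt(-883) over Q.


The element -7 + 4*sqrt(-883) has minimal polynomial:
x^2 + 14*x + 14177
Discriminant = (14)^2 - 4*(14177)
= 196 - 56708
= -56512

-56512


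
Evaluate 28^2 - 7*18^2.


x^2 - d*y^2
= 28^2 - 7*18^2
= 784 - 2268
= -1484

-1484


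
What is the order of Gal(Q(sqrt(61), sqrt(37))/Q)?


The 2 square roots of distinct primes are multiplicatively independent over Q,
so [K:Q] = 2^2 and Gal(K/Q) is isomorphic to (Z/2Z)^2.
|Gal| = 2^2 = 4

4


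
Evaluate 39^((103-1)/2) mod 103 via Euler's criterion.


p = 103 is prime and the exponent is (p-1)/2 = 51, so by Euler's criterion 39^51 = (39/103) = +1 or -1 mod 103.
Compute by square-and-multiply:
  51 = 32 + 16 + 2 + 1 (binary 110011)
  Repeated squaring mod 103: 39^1 = 39, 39^2 = 79, 39^4 = 61, 39^8 = 13, 39^16 = 66, 39^32 = 30
  39^51 = 39^32 * 39^16 * 39^2 * 39^1 = 30 * 66 * 79 * 39 mod 103
    30 * 66 = 1980 = 23 mod 103
    23 * 79 = 1817 = 66 mod 103
    66 * 39 = 2574 = 102 mod 103
  39^51 = 102 mod 103
Result 102 = p - 1 = -1 mod 103: 39 is a quadratic non-residue mod 103. As a residue in [0, p-1] the value is 102.
39^51 mod 103 = 102

102


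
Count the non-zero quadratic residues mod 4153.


For prime p, the number of non-zero quadratic residues is (p-1)/2.
= (4153-1)/2
= 2076

2076


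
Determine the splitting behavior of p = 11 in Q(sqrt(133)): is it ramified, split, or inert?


K = Q(sqrt(133)). Since d mod 4 = 1, disc(K) = 133.
Check p | disc: 133 mod 11 = 1.
p does not divide disc. Compute Legendre symbol (d/p):
1^((11-1)/2) mod 11 = 1
(d/p) = 1, so p splits: (p) = P*P' with e=1, f=1, g=2.
Therefore p is split.

split


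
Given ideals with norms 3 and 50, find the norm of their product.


N(IJ) = N(I) * N(J)
= 3 * 50
= 150

150


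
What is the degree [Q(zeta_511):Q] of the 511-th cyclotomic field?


The degree equals Euler's totient phi(511).
511 = 7 * 73
phi(511) = 432

432


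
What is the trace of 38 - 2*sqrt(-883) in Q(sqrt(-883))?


Tr(a + b*sqrt(d)) = (a + b*sqrt(d)) + (a - b*sqrt(d)) = 2a
= 2 * (38)
= 76

76


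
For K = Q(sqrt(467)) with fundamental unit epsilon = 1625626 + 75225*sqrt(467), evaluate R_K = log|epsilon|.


epsilon = 1625626 + 75225*sqrt(467)
= 3.2513e+06
R = ln(3.2513e+06)
= 14.9946

14.9946
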